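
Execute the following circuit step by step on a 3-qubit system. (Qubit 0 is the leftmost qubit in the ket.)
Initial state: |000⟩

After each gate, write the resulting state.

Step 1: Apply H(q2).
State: 1/√2|000⟩ + 1/√2|001⟩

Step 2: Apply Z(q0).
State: 1/√2|000⟩ + 1/√2|001⟩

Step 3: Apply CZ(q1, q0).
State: 1/√2|000⟩ + 1/√2|001⟩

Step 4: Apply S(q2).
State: 1/√2|000⟩ + (1/√2)i|001⟩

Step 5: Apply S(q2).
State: 1/√2|000⟩ - 1/√2|001⟩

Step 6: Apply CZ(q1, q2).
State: 1/√2|000⟩ - 1/√2|001⟩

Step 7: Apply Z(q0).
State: 1/√2|000⟩ - 1/√2|001⟩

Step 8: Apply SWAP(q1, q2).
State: 1/√2|000⟩ - 1/√2|010⟩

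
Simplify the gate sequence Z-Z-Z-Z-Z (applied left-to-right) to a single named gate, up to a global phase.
Z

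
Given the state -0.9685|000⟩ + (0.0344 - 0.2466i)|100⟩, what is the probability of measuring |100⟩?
0.06199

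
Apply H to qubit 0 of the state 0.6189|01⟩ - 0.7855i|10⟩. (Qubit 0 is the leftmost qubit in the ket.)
-0.5554i|00⟩ + 0.4376|01⟩ + 0.5554i|10⟩ + 0.4376|11⟩

H on qubit 0 mixes each pair of kets that differ only in qubit 0: amplitudes (a, b) of (|…0…⟩, |…1…⟩) become ((a + b)/√2, (a − b)/√2). Kets absent from the input have amplitude 0.
(|00⟩, |10⟩): (a, b) = (0, -0.7855i) → (-0.5554i, 0.5554i)
(|01⟩, |11⟩): (a, b) = (0.6189, 0) → (0.4376, 0.4376)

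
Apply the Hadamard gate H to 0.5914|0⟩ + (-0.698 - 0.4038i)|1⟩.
(-0.07538 - 0.2855i)|0⟩ + (0.9117 + 0.2855i)|1⟩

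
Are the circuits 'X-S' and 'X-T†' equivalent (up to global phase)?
No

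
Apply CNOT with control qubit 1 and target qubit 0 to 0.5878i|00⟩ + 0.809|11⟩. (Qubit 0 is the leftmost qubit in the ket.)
0.5878i|00⟩ + 0.809|01⟩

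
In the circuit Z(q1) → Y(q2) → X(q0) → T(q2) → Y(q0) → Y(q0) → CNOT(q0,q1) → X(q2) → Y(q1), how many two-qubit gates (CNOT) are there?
1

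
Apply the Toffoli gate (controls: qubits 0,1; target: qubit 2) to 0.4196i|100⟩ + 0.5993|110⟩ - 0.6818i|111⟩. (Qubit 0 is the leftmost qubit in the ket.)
0.4196i|100⟩ - 0.6818i|110⟩ + 0.5993|111⟩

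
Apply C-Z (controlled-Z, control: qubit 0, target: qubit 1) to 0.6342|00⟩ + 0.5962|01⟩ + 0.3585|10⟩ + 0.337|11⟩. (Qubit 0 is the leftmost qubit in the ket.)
0.6342|00⟩ + 0.5962|01⟩ + 0.3585|10⟩ - 0.337|11⟩

C-Z leaves the control-|0⟩ kets |00⟩, |01⟩ unchanged and applies Z to qubit 1 on the control-|1⟩ pair (|10⟩, |11⟩).
Z = [[1, 0], [0, -1]].
With a = amp(|10⟩) = 0.3585 and b = amp(|11⟩) = 0.337:
new amp(|10⟩) = (1)·a = 0.3585
new amp(|11⟩) = (-1)·b = -0.337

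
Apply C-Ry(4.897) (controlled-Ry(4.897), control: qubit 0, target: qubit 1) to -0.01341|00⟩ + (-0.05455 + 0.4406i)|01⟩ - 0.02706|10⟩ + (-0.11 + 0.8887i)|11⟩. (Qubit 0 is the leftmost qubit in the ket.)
-0.01341|00⟩ + (-0.05455 + 0.4406i)|01⟩ + (0.0911 - 0.5678i)|10⟩ + (0.06733 - 0.6837i)|11⟩

C-Ry(4.897) leaves the control-|0⟩ kets |00⟩, |01⟩ unchanged and applies Ry(4.897) to qubit 1 on the control-|1⟩ pair (|10⟩, |11⟩).
Ry(4.897) = [[cos(θ/2), −sin(θ/2)], [sin(θ/2), cos(θ/2)]]; θ = 4.897, cos(θ/2) ≈ -0.769274, sin(θ/2) ≈ 0.638919.
With a = amp(|10⟩) = -0.02706 and b = amp(|11⟩) = (-0.11 + 0.8887i):
new amp(|10⟩) = (-0.769274)·a + (-0.638919)·b = (0.0911 - 0.5678i)
new amp(|11⟩) = (0.638919)·a + (-0.769274)·b = (0.06733 - 0.6837i)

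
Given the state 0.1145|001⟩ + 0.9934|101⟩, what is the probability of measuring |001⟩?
0.01311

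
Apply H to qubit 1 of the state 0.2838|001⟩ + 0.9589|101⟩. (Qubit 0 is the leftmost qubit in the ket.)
0.2007|001⟩ + 0.2007|011⟩ + 0.678|101⟩ + 0.678|111⟩

H on qubit 1 mixes each pair of kets that differ only in qubit 1: amplitudes (a, b) of (|…0…⟩, |…1…⟩) become ((a + b)/√2, (a − b)/√2). Kets absent from the input have amplitude 0.
(|001⟩, |011⟩): (a, b) = (0.2838, 0) → (0.2007, 0.2007)
(|101⟩, |111⟩): (a, b) = (0.9589, 0) → (0.678, 0.678)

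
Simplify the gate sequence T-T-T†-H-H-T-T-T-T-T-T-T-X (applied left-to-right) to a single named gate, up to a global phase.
X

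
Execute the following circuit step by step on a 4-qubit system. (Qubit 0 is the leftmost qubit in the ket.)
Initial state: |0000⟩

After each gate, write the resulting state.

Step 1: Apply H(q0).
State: 1/√2|0000⟩ + 1/√2|1000⟩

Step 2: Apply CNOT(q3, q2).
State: 1/√2|0000⟩ + 1/√2|1000⟩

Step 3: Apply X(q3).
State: 1/√2|0001⟩ + 1/√2|1001⟩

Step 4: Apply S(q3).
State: (1/√2)i|0001⟩ + (1/√2)i|1001⟩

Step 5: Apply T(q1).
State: (1/√2)i|0001⟩ + (1/√2)i|1001⟩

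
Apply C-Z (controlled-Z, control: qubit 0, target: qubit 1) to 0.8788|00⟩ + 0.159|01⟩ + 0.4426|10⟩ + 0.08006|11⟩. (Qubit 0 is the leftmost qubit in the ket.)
0.8788|00⟩ + 0.159|01⟩ + 0.4426|10⟩ - 0.08006|11⟩

C-Z leaves the control-|0⟩ kets |00⟩, |01⟩ unchanged and applies Z to qubit 1 on the control-|1⟩ pair (|10⟩, |11⟩).
Z = [[1, 0], [0, -1]].
With a = amp(|10⟩) = 0.4426 and b = amp(|11⟩) = 0.08006:
new amp(|10⟩) = (1)·a = 0.4426
new amp(|11⟩) = (-1)·b = -0.08006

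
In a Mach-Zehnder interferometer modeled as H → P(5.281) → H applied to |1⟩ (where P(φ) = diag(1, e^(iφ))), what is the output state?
(0.2308 + 0.4213i)|0⟩ + (0.7692 - 0.4213i)|1⟩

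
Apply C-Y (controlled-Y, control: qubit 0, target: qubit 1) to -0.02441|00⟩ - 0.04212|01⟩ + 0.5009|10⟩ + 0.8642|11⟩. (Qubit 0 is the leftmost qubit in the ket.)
-0.02441|00⟩ - 0.04212|01⟩ - 0.8642i|10⟩ + 0.5009i|11⟩

C-Y leaves the control-|0⟩ kets |00⟩, |01⟩ unchanged and applies Y to qubit 1 on the control-|1⟩ pair (|10⟩, |11⟩).
Y = [[0, -i], [i, 0]].
With a = amp(|10⟩) = 0.5009 and b = amp(|11⟩) = 0.8642:
new amp(|10⟩) = (-i)·b = -0.8642i
new amp(|11⟩) = (i)·a = 0.5009i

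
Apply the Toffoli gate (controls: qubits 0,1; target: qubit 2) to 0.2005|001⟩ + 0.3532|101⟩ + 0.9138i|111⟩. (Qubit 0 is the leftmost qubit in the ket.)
0.2005|001⟩ + 0.3532|101⟩ + 0.9138i|110⟩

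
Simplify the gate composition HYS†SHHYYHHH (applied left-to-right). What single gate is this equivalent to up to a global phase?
Y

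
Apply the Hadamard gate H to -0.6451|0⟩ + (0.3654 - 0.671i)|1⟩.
(-0.1978 - 0.4745i)|0⟩ + (-0.7145 + 0.4745i)|1⟩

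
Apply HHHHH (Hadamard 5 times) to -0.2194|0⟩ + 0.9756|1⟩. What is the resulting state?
0.5347|0⟩ - 0.845|1⟩

H² = I, so H^5 = H: a single Hadamard. With (a, b) = (-0.2194, 0.9756), H gives ((a + b)/√2, (a − b)/√2) = (0.5347, -0.845).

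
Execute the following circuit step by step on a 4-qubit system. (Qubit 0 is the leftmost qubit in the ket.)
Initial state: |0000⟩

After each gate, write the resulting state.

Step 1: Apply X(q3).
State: |0001⟩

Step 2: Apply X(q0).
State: |1001⟩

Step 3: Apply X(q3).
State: |1000⟩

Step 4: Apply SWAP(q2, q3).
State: |1000⟩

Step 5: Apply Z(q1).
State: |1000⟩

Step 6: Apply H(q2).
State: 1/√2|1000⟩ + 1/√2|1010⟩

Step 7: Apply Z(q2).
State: 1/√2|1000⟩ - 1/√2|1010⟩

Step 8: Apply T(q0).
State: (1/2 + (1/2)i)|1000⟩ + (-1/2 - (1/2)i)|1010⟩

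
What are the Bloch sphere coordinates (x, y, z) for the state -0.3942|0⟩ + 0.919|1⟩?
(-0.7245, 0, -0.6892)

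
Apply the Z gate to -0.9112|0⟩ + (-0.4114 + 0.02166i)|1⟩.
-0.9112|0⟩ + (0.4114 - 0.02166i)|1⟩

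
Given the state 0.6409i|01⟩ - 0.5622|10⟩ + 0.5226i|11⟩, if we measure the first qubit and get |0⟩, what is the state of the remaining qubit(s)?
i|1⟩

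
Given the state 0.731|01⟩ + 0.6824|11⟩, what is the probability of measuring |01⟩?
0.5344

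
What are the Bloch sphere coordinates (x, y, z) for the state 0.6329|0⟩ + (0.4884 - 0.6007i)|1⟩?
(0.6182, -0.7604, -0.1988)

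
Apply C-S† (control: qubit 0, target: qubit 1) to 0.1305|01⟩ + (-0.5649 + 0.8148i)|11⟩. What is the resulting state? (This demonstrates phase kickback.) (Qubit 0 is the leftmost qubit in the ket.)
0.1305|01⟩ + (0.8148 + 0.5649i)|11⟩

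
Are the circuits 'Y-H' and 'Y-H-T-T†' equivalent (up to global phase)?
Yes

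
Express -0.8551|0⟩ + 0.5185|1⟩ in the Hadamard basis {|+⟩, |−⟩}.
-0.238|+⟩ - 0.9713|−⟩

With |ψ⟩ = α|0⟩ + β|1⟩, the Hadamard-basis coefficients are ⟨+|ψ⟩ = (α + β)/√2 and ⟨−|ψ⟩ = (α − β)/√2.
Here α = -0.8551, β = 0.5185: (α + β)/√2 = -0.238, (α − β)/√2 = -0.9713.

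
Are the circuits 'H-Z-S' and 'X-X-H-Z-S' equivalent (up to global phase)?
Yes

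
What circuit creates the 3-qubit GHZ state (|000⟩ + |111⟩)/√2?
H(q0) → CNOT(q0,q1) → CNOT(q0,q2)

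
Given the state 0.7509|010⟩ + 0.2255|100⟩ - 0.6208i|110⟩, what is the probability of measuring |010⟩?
0.5639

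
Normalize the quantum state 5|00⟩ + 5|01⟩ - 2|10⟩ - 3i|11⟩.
0.6299|00⟩ + 0.6299|01⟩ - 0.252|10⟩ - (1/√7)i|11⟩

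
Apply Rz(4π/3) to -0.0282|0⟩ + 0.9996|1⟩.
(0.0141 + 0.02442i)|0⟩ + (-0.4998 + 0.8657i)|1⟩

Rz(4π/3) = [[e^(−iθ/2), 0], [0, e^(iθ/2)]] with e^(±iθ/2) = cos(θ/2) ± i·sin(θ/2); θ = 4π/3, cos(θ/2) ≈ -0.5, sin(θ/2) ≈ 0.866025.
With a = amp(|0⟩) = -0.0282 and b = amp(|1⟩) = 0.9996:
new amp(|0⟩) = (-0.5 - 0.866025i)·a = (0.0141 + 0.02442i)
new amp(|1⟩) = (-0.5 + 0.866025i)·b = (-0.4998 + 0.8657i)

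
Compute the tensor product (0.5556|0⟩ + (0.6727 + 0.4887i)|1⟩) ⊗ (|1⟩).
0.5556|01⟩ + (0.6727 + 0.4887i)|11⟩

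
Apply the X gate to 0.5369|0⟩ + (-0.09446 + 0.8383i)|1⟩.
(-0.09446 + 0.8383i)|0⟩ + 0.5369|1⟩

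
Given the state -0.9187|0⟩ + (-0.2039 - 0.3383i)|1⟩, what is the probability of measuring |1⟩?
0.156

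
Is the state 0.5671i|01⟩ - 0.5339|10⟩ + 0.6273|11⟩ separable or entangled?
Entangled

Writing the state as a|00⟩ + b|01⟩ + c|10⟩ + d|11⟩, it is a product state iff ad − bc = 0.
Here (a, b, c, d) = (0, 0.5671i, -0.5339, 0.6273): ad − bc = (0)(0.6273) − (0.5671i)(-0.5339) = 0.3028i ≠ 0, so the state is entangled.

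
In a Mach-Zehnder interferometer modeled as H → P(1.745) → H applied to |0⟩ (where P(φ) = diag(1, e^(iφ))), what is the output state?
(0.4133 + 0.4924i)|0⟩ + (0.5867 - 0.4924i)|1⟩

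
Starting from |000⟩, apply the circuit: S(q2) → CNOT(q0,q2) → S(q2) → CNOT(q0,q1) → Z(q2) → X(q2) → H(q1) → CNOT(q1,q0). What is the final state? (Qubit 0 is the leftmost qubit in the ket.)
1/√2|001⟩ + 1/√2|111⟩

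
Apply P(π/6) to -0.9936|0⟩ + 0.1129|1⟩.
-0.9936|0⟩ + (0.09777 + 0.05645i)|1⟩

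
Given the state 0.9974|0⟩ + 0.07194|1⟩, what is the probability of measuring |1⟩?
0.005175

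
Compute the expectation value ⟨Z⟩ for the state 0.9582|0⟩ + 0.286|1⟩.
0.8364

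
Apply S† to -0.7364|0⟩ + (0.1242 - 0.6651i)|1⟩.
-0.7364|0⟩ + (-0.6651 - 0.1242i)|1⟩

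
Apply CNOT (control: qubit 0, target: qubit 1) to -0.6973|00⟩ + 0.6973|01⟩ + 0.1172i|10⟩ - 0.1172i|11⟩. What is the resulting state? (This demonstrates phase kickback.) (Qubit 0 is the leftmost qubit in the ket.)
-0.6973|00⟩ + 0.6973|01⟩ - 0.1172i|10⟩ + 0.1172i|11⟩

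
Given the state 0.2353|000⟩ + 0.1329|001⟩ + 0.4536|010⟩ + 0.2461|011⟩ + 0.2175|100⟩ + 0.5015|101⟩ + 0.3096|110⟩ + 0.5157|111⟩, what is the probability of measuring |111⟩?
0.2659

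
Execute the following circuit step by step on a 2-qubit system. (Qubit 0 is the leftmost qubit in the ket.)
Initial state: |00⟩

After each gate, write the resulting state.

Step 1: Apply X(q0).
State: |10⟩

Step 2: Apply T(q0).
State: (1/√2 + (1/√2)i)|10⟩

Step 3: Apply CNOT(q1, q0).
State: (1/√2 + (1/√2)i)|10⟩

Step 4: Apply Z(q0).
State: (-1/√2 - (1/√2)i)|10⟩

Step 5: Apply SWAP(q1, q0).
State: (-1/√2 - (1/√2)i)|01⟩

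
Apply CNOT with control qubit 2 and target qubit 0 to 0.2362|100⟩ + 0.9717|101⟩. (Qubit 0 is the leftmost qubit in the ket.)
0.9717|001⟩ + 0.2362|100⟩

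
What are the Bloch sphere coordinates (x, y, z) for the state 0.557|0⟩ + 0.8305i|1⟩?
(0, 0.9252, -0.3795)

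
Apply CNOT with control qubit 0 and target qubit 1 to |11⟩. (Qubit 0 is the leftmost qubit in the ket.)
|10⟩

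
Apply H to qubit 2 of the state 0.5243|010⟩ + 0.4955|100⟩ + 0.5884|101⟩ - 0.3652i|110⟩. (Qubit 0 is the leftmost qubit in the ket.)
0.3707|010⟩ + 0.3707|011⟩ + 0.7664|100⟩ - 0.06569|101⟩ - 0.2582i|110⟩ - 0.2582i|111⟩

H on qubit 2 mixes each pair of kets that differ only in qubit 2: amplitudes (a, b) of (|…0…⟩, |…1…⟩) become ((a + b)/√2, (a − b)/√2). Kets absent from the input have amplitude 0.
(|010⟩, |011⟩): (a, b) = (0.5243, 0) → (0.3707, 0.3707)
(|100⟩, |101⟩): (a, b) = (0.4955, 0.5884) → (0.7664, -0.06569)
(|110⟩, |111⟩): (a, b) = (-0.3652i, 0) → (-0.2582i, -0.2582i)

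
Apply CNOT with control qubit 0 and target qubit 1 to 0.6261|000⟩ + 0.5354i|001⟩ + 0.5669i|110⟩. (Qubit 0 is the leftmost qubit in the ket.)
0.6261|000⟩ + 0.5354i|001⟩ + 0.5669i|100⟩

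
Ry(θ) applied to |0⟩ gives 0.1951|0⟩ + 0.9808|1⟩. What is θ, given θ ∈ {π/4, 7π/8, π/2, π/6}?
7π/8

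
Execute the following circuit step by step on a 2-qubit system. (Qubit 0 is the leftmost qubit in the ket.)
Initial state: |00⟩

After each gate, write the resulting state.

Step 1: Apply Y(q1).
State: i|01⟩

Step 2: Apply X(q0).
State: i|11⟩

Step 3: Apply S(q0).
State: -|11⟩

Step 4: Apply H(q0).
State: -1/√2|01⟩ + 1/√2|11⟩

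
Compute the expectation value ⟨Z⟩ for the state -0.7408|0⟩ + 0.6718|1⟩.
0.09747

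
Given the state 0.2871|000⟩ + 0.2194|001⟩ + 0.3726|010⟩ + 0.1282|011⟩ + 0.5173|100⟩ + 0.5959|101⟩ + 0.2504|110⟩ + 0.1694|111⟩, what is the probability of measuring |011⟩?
0.01644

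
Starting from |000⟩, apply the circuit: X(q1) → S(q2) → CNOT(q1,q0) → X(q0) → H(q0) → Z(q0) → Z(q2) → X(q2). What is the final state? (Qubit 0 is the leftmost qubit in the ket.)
1/√2|011⟩ - 1/√2|111⟩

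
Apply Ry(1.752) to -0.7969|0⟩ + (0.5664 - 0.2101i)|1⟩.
(-0.9453 + 0.1614i)|0⟩ + (-0.2495 - 0.1345i)|1⟩

Ry(1.752) = [[cos(θ/2), −sin(θ/2)], [sin(θ/2), cos(θ/2)]]; θ = 1.752, cos(θ/2) ≈ 0.640229, sin(θ/2) ≈ 0.768184.
With a = amp(|0⟩) = -0.7969 and b = amp(|1⟩) = (0.5664 - 0.2101i):
new amp(|0⟩) = (0.640229)·a + (-0.768184)·b = (-0.9453 + 0.1614i)
new amp(|1⟩) = (0.768184)·a + (0.640229)·b = (-0.2495 - 0.1345i)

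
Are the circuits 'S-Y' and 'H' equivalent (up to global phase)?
No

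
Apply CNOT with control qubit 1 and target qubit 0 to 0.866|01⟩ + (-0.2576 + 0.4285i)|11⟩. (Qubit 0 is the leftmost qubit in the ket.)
(-0.2576 + 0.4285i)|01⟩ + 0.866|11⟩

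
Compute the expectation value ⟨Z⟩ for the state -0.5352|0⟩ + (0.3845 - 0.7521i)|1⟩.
-0.4271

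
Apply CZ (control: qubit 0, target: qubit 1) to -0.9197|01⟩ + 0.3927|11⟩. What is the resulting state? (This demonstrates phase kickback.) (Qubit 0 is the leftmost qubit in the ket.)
-0.9197|01⟩ - 0.3927|11⟩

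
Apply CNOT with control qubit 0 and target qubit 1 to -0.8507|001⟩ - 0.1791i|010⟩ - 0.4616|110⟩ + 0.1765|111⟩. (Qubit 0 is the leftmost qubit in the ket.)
-0.8507|001⟩ - 0.1791i|010⟩ - 0.4616|100⟩ + 0.1765|101⟩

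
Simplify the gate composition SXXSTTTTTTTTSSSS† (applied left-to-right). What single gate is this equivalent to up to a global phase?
I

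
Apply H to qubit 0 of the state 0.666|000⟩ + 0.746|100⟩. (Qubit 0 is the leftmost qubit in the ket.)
0.9984|000⟩ - 0.05657|100⟩

H on qubit 0 mixes each pair of kets that differ only in qubit 0: amplitudes (a, b) of (|…0…⟩, |…1…⟩) become ((a + b)/√2, (a − b)/√2). Kets absent from the input have amplitude 0.
(|000⟩, |100⟩): (a, b) = (0.666, 0.746) → (0.9984, -0.05657)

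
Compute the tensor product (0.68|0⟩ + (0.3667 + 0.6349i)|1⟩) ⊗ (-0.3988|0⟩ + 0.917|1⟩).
-0.2712|00⟩ + 0.6236|01⟩ + (-0.1462 - 0.2532i)|10⟩ + (0.3363 + 0.5822i)|11⟩

amp(|b₁b₂…⟩) = product of the factor amplitudes for bits b₁, b₂, …; only kets whose every factor amplitude is nonzero survive.
|00⟩: (0.68)(-0.3988) = -0.2712
|01⟩: (0.68)(0.917) = 0.6236
|10⟩: (0.3667 + 0.6349i)(-0.3988) = (-0.1462 - 0.2532i)
|11⟩: (0.3667 + 0.6349i)(0.917) = (0.3363 + 0.5822i)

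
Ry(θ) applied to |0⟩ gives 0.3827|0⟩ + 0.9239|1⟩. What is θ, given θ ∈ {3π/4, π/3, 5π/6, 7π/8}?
3π/4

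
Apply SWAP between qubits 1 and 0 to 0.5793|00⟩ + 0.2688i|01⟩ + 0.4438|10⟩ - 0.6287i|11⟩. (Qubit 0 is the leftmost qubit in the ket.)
0.5793|00⟩ + 0.4438|01⟩ + 0.2688i|10⟩ - 0.6287i|11⟩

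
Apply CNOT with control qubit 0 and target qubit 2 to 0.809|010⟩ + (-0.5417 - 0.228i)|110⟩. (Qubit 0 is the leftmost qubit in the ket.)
0.809|010⟩ + (-0.5417 - 0.228i)|111⟩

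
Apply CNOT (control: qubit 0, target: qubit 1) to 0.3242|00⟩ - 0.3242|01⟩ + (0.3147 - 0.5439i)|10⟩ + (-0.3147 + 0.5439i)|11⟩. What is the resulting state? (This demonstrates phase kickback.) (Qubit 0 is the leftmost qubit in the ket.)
0.3242|00⟩ - 0.3242|01⟩ + (-0.3147 + 0.5439i)|10⟩ + (0.3147 - 0.5439i)|11⟩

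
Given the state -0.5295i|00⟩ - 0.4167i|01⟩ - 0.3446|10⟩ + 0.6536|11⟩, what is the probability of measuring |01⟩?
0.1736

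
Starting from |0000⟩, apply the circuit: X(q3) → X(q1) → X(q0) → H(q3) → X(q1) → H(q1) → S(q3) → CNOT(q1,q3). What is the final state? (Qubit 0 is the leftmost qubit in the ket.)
1/2|1000⟩ - (1/2)i|1001⟩ - (1/2)i|1100⟩ + 1/2|1101⟩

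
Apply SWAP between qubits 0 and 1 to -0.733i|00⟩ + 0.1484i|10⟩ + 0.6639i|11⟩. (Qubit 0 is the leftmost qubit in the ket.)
-0.733i|00⟩ + 0.1484i|01⟩ + 0.6639i|11⟩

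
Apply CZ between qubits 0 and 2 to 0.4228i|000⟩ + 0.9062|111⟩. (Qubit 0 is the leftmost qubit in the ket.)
0.4228i|000⟩ - 0.9062|111⟩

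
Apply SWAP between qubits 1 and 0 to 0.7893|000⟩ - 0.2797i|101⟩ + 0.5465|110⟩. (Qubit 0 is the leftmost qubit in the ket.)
0.7893|000⟩ - 0.2797i|011⟩ + 0.5465|110⟩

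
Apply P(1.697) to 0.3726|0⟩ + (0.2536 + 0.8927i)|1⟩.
0.3726|0⟩ + (-0.9175 + 0.1392i)|1⟩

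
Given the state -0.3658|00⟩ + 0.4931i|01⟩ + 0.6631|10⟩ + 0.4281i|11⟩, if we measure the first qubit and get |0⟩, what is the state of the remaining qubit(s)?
-0.5958|0⟩ + 0.8031i|1⟩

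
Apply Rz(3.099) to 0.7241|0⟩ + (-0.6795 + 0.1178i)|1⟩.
(0.01542 - 0.7239i)|0⟩ + (-0.1322 - 0.6768i)|1⟩

Rz(3.099) = [[e^(−iθ/2), 0], [0, e^(iθ/2)]] with e^(±iθ/2) = cos(θ/2) ± i·sin(θ/2); θ = 3.099, cos(θ/2) ≈ 0.0212947, sin(θ/2) ≈ 0.999773.
With a = amp(|0⟩) = 0.7241 and b = amp(|1⟩) = (-0.6795 + 0.1178i):
new amp(|0⟩) = (0.0212947 - 0.999773i)·a = (0.01542 - 0.7239i)
new amp(|1⟩) = (0.0212947 + 0.999773i)·b = (-0.1322 - 0.6768i)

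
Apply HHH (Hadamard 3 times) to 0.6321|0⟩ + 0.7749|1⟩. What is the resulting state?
0.9949|0⟩ - 0.101|1⟩

H² = I, so H^3 = H: a single Hadamard. With (a, b) = (0.6321, 0.7749), H gives ((a + b)/√2, (a − b)/√2) = (0.9949, -0.101).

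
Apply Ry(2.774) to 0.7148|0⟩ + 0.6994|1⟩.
-0.557|0⟩ + 0.8306|1⟩

Ry(2.774) = [[cos(θ/2), −sin(θ/2)], [sin(θ/2), cos(θ/2)]]; θ = 2.774, cos(θ/2) ≈ 0.182763, sin(θ/2) ≈ 0.983157.
With a = amp(|0⟩) = 0.7148 and b = amp(|1⟩) = 0.6994:
new amp(|0⟩) = (0.182763)·a + (-0.983157)·b = -0.557
new amp(|1⟩) = (0.983157)·a + (0.182763)·b = 0.8306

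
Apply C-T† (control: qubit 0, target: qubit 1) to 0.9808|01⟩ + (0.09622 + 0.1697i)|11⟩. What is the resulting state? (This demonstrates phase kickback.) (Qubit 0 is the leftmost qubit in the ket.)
0.9808|01⟩ + (0.188 + 0.05196i)|11⟩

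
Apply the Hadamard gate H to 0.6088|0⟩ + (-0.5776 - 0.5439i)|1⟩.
(0.02206 - 0.3846i)|0⟩ + (0.8389 + 0.3846i)|1⟩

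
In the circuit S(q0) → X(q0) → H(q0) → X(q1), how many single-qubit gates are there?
4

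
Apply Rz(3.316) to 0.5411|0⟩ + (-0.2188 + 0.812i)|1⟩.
(-0.04713 - 0.539i)|0⟩ + (-0.7899 - 0.2887i)|1⟩

Rz(3.316) = [[e^(−iθ/2), 0], [0, e^(iθ/2)]] with e^(±iθ/2) = cos(θ/2) ± i·sin(θ/2); θ = 3.316, cos(θ/2) ≈ -0.0870932, sin(θ/2) ≈ 0.9962.
With a = amp(|0⟩) = 0.5411 and b = amp(|1⟩) = (-0.2188 + 0.812i):
new amp(|0⟩) = (-0.0870932 - 0.9962i)·a = (-0.04713 - 0.539i)
new amp(|1⟩) = (-0.0870932 + 0.9962i)·b = (-0.7899 - 0.2887i)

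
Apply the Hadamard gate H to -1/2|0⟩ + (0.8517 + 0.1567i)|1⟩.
(0.2487 + 0.1108i)|0⟩ + (-0.9558 - 0.1108i)|1⟩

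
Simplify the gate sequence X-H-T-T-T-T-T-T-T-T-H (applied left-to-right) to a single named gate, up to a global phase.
X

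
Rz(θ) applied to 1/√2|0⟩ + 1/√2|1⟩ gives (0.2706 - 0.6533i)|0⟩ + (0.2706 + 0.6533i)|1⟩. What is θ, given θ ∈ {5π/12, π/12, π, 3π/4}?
3π/4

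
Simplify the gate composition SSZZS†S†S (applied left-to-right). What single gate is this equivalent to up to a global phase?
S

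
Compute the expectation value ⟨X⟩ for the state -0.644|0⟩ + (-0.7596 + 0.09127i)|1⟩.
0.9784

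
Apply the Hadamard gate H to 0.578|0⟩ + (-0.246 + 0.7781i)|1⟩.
(0.2348 + 0.5502i)|0⟩ + (0.5827 - 0.5502i)|1⟩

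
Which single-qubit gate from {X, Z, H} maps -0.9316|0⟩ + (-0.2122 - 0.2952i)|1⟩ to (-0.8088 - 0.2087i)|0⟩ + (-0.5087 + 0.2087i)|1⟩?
H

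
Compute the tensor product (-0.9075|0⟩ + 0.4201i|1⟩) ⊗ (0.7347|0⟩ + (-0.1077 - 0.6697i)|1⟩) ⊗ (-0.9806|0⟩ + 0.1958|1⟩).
0.6538|000⟩ - 0.1305|001⟩ + (-0.09584 - 0.596i)|010⟩ + (0.01914 + 0.119i)|011⟩ - 0.3027i|100⟩ + 0.06043i|101⟩ + (-0.2759 + 0.04437i)|110⟩ + (0.05509 - 0.008859i)|111⟩

amp(|b₁b₂…⟩) = product of the factor amplitudes for bits b₁, b₂, …; only kets whose every factor amplitude is nonzero survive.
|000⟩: (-0.9075)(0.7347)(-0.9806) = 0.6538
|001⟩: (-0.9075)(0.7347)(0.1958) = -0.1305
|010⟩: (-0.9075)(-0.1077 - 0.6697i)(-0.9806) = (-0.09584 - 0.596i)
|011⟩: (-0.9075)(-0.1077 - 0.6697i)(0.1958) = (0.01914 + 0.119i)
|100⟩: (0.4201i)(0.7347)(-0.9806) = -0.3027i
|101⟩: (0.4201i)(0.7347)(0.1958) = 0.06043i
|110⟩: (0.4201i)(-0.1077 - 0.6697i)(-0.9806) = (-0.2759 + 0.04437i)
|111⟩: (0.4201i)(-0.1077 - 0.6697i)(0.1958) = (0.05509 - 0.008859i)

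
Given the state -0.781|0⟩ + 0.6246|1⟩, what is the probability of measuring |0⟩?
0.61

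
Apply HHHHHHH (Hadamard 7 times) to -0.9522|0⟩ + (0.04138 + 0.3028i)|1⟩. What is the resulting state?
(-0.644 + 0.2141i)|0⟩ + (-0.7026 - 0.2141i)|1⟩

H² = I, so H^7 = H: a single Hadamard. With (a, b) = (-0.9522, (0.04138 + 0.3028i)), H gives ((a + b)/√2, (a − b)/√2) = ((-0.644 + 0.2141i), (-0.7026 - 0.2141i)).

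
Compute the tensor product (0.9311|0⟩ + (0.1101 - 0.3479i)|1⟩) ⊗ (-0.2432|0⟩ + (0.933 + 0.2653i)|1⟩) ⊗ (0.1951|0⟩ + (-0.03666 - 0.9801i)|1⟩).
-0.04418|000⟩ + (0.008301 + 0.2219i)|001⟩ + (0.1695 + 0.04819i)|010⟩ + (0.2103 - 0.8605i)|011⟩ + (-0.005224 + 0.01651i)|100⟩ + (0.08391 + 0.02314i)|101⟩ + (0.03805 - 0.05763i)|110⟩ + (-0.2967 - 0.1803i)|111⟩

amp(|b₁b₂…⟩) = product of the factor amplitudes for bits b₁, b₂, …; only kets whose every factor amplitude is nonzero survive.
|000⟩: (0.9311)(-0.2432)(0.1951) = -0.04418
|001⟩: (0.9311)(-0.2432)(-0.03666 - 0.9801i) = (0.008301 + 0.2219i)
|010⟩: (0.9311)(0.933 + 0.2653i)(0.1951) = (0.1695 + 0.04819i)
|011⟩: (0.9311)(0.933 + 0.2653i)(-0.03666 - 0.9801i) = (0.2103 - 0.8605i)
|100⟩: (0.1101 - 0.3479i)(-0.2432)(0.1951) = (-0.005224 + 0.01651i)
|101⟩: (0.1101 - 0.3479i)(-0.2432)(-0.03666 - 0.9801i) = (0.08391 + 0.02314i)
|110⟩: (0.1101 - 0.3479i)(0.933 + 0.2653i)(0.1951) = (0.03805 - 0.05763i)
|111⟩: (0.1101 - 0.3479i)(0.933 + 0.2653i)(-0.03666 - 0.9801i) = (-0.2967 - 0.1803i)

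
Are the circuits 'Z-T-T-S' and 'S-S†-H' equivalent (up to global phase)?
No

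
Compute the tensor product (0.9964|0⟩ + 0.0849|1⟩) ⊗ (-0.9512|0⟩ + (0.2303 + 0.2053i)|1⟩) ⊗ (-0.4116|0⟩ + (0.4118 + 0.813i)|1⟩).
0.3901|000⟩ + (-0.3903 - 0.7705i)|001⟩ + (-0.09445 - 0.0842i)|010⟩ + (-0.07181 + 0.2708i)|011⟩ + 0.03324|100⟩ + (-0.03326 - 0.06566i)|101⟩ + (-0.008048 - 0.007174i)|110⟩ + (-0.006119 + 0.02307i)|111⟩

amp(|b₁b₂…⟩) = product of the factor amplitudes for bits b₁, b₂, …; only kets whose every factor amplitude is nonzero survive.
|000⟩: (0.9964)(-0.9512)(-0.4116) = 0.3901
|001⟩: (0.9964)(-0.9512)(0.4118 + 0.813i) = (-0.3903 - 0.7705i)
|010⟩: (0.9964)(0.2303 + 0.2053i)(-0.4116) = (-0.09445 - 0.0842i)
|011⟩: (0.9964)(0.2303 + 0.2053i)(0.4118 + 0.813i) = (-0.07181 + 0.2708i)
|100⟩: (0.0849)(-0.9512)(-0.4116) = 0.03324
|101⟩: (0.0849)(-0.9512)(0.4118 + 0.813i) = (-0.03326 - 0.06566i)
|110⟩: (0.0849)(0.2303 + 0.2053i)(-0.4116) = (-0.008048 - 0.007174i)
|111⟩: (0.0849)(0.2303 + 0.2053i)(0.4118 + 0.813i) = (-0.006119 + 0.02307i)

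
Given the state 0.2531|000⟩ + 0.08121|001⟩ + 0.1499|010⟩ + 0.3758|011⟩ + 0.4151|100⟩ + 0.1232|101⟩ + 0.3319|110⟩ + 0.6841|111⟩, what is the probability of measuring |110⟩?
0.1102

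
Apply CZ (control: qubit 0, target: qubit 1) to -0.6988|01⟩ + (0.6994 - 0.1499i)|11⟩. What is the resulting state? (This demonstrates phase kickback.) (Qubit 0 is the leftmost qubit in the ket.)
-0.6988|01⟩ + (-0.6994 + 0.1499i)|11⟩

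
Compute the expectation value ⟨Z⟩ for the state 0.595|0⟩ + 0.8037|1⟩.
-0.2919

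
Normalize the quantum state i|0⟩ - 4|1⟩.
0.2425i|0⟩ - 0.9701|1⟩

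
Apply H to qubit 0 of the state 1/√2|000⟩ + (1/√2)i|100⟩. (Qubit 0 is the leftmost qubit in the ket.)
(1/2 + (1/2)i)|000⟩ + (1/2 - (1/2)i)|100⟩

H on qubit 0 mixes each pair of kets that differ only in qubit 0: amplitudes (a, b) of (|…0…⟩, |…1…⟩) become ((a + b)/√2, (a − b)/√2). Kets absent from the input have amplitude 0.
(|000⟩, |100⟩): (a, b) = (1/√2, (1/√2)i) → ((1/2 + (1/2)i), (1/2 - (1/2)i))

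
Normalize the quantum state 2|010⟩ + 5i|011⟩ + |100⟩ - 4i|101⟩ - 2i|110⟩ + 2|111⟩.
0.2722|010⟩ + 0.6804i|011⟩ + 0.1361|100⟩ - 0.5443i|101⟩ - 0.2722i|110⟩ + 0.2722|111⟩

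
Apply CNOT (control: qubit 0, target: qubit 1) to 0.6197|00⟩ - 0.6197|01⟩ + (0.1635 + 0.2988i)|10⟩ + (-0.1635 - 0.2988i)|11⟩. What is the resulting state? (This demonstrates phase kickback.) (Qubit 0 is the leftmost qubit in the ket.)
0.6197|00⟩ - 0.6197|01⟩ + (-0.1635 - 0.2988i)|10⟩ + (0.1635 + 0.2988i)|11⟩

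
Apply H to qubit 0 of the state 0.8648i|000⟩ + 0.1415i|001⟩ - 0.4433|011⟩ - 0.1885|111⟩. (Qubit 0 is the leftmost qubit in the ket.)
0.6115i|000⟩ + 0.1001i|001⟩ - 0.4468|011⟩ + 0.6115i|100⟩ + 0.1001i|101⟩ - 0.1802|111⟩

H on qubit 0 mixes each pair of kets that differ only in qubit 0: amplitudes (a, b) of (|…0…⟩, |…1…⟩) become ((a + b)/√2, (a − b)/√2). Kets absent from the input have amplitude 0.
(|000⟩, |100⟩): (a, b) = (0.8648i, 0) → (0.6115i, 0.6115i)
(|001⟩, |101⟩): (a, b) = (0.1415i, 0) → (0.1001i, 0.1001i)
(|011⟩, |111⟩): (a, b) = (-0.4433, -0.1885) → (-0.4468, -0.1802)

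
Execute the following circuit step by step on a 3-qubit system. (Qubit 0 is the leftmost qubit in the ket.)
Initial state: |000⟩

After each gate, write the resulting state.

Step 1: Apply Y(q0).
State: i|100⟩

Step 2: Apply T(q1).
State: i|100⟩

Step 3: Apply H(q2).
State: (1/√2)i|100⟩ + (1/√2)i|101⟩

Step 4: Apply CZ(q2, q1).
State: (1/√2)i|100⟩ + (1/√2)i|101⟩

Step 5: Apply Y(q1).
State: -1/√2|110⟩ - 1/√2|111⟩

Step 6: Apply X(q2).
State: -1/√2|110⟩ - 1/√2|111⟩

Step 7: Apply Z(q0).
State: 1/√2|110⟩ + 1/√2|111⟩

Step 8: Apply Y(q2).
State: -(1/√2)i|110⟩ + (1/√2)i|111⟩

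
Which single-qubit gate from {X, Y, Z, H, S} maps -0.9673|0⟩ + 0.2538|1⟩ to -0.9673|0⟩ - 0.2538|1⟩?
Z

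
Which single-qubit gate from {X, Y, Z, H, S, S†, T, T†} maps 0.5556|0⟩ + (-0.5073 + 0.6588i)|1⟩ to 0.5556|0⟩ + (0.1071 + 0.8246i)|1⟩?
T†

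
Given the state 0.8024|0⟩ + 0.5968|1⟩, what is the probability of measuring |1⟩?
0.3562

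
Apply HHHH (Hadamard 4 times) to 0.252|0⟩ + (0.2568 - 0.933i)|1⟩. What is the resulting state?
0.252|0⟩ + (0.2568 - 0.933i)|1⟩

H² = I, so an even number of Hadamards cancels: H^4 = I and the state is unchanged.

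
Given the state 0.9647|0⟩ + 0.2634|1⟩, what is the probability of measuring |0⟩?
0.9306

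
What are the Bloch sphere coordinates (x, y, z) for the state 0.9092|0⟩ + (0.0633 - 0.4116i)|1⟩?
(0.1151, -0.7485, 0.6532)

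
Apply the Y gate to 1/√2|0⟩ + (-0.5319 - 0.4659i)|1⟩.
(-0.4659 + 0.5319i)|0⟩ + (1/√2)i|1⟩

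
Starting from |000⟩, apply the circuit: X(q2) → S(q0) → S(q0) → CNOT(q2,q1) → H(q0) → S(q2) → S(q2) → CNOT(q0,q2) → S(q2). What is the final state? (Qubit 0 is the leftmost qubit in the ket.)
-(1/√2)i|011⟩ - 1/√2|110⟩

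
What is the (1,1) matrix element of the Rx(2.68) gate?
0.2288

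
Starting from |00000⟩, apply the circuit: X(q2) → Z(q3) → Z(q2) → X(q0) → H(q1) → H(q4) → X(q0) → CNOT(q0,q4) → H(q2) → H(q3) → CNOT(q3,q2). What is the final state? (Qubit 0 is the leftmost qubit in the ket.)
-0.25|00000⟩ - 0.25|00001⟩ + 0.25|00010⟩ + 0.25|00011⟩ + 0.25|00100⟩ + 0.25|00101⟩ - 0.25|00110⟩ - 0.25|00111⟩ - 0.25|01000⟩ - 0.25|01001⟩ + 0.25|01010⟩ + 0.25|01011⟩ + 0.25|01100⟩ + 0.25|01101⟩ - 0.25|01110⟩ - 0.25|01111⟩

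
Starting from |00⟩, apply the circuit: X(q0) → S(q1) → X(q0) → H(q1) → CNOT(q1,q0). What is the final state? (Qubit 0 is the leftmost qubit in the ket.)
1/√2|00⟩ + 1/√2|11⟩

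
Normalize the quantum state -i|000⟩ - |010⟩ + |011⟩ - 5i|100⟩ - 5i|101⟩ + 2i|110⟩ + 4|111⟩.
-0.117i|000⟩ - 0.117|010⟩ + 0.117|011⟩ - 0.5852i|100⟩ - 0.5852i|101⟩ + 0.2341i|110⟩ + 0.4682|111⟩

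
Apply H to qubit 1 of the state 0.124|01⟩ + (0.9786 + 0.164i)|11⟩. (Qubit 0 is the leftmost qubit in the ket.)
0.08768|00⟩ - 0.08768|01⟩ + (0.692 + 0.116i)|10⟩ + (-0.692 - 0.116i)|11⟩

H on qubit 1 mixes each pair of kets that differ only in qubit 1: amplitudes (a, b) of (|…0…⟩, |…1…⟩) become ((a + b)/√2, (a − b)/√2). Kets absent from the input have amplitude 0.
(|00⟩, |01⟩): (a, b) = (0, 0.124) → (0.08768, -0.08768)
(|10⟩, |11⟩): (a, b) = (0, (0.9786 + 0.164i)) → ((0.692 + 0.116i), (-0.692 - 0.116i))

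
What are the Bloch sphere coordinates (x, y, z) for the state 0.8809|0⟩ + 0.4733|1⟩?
(0.8339, 0, 0.552)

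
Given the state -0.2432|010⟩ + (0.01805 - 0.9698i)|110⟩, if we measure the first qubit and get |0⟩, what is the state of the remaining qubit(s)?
-|10⟩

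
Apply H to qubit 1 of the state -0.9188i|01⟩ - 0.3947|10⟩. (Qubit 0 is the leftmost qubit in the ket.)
-0.6497i|00⟩ + 0.6497i|01⟩ - 0.2791|10⟩ - 0.2791|11⟩

H on qubit 1 mixes each pair of kets that differ only in qubit 1: amplitudes (a, b) of (|…0…⟩, |…1…⟩) become ((a + b)/√2, (a − b)/√2). Kets absent from the input have amplitude 0.
(|00⟩, |01⟩): (a, b) = (0, -0.9188i) → (-0.6497i, 0.6497i)
(|10⟩, |11⟩): (a, b) = (-0.3947, 0) → (-0.2791, -0.2791)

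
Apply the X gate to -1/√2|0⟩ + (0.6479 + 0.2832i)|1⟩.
(0.6479 + 0.2832i)|0⟩ - 1/√2|1⟩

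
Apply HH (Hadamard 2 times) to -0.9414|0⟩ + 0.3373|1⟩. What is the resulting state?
-0.9414|0⟩ + 0.3373|1⟩

H² = I, so an even number of Hadamards cancels: H^2 = I and the state is unchanged.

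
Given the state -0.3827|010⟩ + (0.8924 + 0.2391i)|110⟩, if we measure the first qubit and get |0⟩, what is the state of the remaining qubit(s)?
-|10⟩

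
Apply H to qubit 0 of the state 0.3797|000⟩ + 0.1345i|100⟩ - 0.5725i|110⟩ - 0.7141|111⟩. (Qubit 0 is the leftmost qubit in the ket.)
(0.2685 + 0.09511i)|000⟩ - 0.4048i|010⟩ - 0.5049|011⟩ + (0.2685 - 0.09511i)|100⟩ + 0.4048i|110⟩ + 0.5049|111⟩

H on qubit 0 mixes each pair of kets that differ only in qubit 0: amplitudes (a, b) of (|…0…⟩, |…1…⟩) become ((a + b)/√2, (a − b)/√2). Kets absent from the input have amplitude 0.
(|000⟩, |100⟩): (a, b) = (0.3797, 0.1345i) → ((0.2685 + 0.09511i), (0.2685 - 0.09511i))
(|010⟩, |110⟩): (a, b) = (0, -0.5725i) → (-0.4048i, 0.4048i)
(|011⟩, |111⟩): (a, b) = (0, -0.7141) → (-0.5049, 0.5049)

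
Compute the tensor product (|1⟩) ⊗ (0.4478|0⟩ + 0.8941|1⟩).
0.4478|10⟩ + 0.8941|11⟩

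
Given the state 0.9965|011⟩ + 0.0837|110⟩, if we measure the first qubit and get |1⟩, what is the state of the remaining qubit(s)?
|10⟩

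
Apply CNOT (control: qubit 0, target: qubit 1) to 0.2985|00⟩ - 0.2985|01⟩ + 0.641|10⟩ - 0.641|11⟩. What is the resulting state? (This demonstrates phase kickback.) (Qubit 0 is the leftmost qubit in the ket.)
0.2985|00⟩ - 0.2985|01⟩ - 0.641|10⟩ + 0.641|11⟩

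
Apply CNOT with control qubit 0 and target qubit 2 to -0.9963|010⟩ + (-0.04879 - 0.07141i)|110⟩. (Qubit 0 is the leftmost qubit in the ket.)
-0.9963|010⟩ + (-0.04879 - 0.07141i)|111⟩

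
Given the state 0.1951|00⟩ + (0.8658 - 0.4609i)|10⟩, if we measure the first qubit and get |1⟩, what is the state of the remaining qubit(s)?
(0.8827 - 0.4699i)|0⟩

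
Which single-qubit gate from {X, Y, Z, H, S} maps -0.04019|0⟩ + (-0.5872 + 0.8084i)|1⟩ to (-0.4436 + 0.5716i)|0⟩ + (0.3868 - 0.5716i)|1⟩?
H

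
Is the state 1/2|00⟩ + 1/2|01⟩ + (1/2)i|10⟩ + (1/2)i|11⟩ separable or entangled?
Separable

Writing the state as a|00⟩ + b|01⟩ + c|10⟩ + d|11⟩, it is a product state iff ad − bc = 0.
Here (a, b, c, d) = (1/2, 1/2, (1/2)i, (1/2)i): ad − bc = (1/2)((1/2)i) − (1/2)((1/2)i) = 0, so the state is separable.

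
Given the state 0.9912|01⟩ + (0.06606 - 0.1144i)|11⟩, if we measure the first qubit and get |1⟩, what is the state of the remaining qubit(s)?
(0.5001 - 0.866i)|1⟩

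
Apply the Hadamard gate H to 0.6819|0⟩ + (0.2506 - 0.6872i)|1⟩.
(0.6594 - 0.4859i)|0⟩ + (0.305 + 0.4859i)|1⟩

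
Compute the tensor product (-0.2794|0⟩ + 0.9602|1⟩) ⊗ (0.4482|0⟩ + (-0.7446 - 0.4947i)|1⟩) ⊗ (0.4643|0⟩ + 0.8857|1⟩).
-0.05814|000⟩ - 0.1109|001⟩ + (0.09659 + 0.06418i)|010⟩ + (0.1843 + 0.1224i)|011⟩ + 0.1998|100⟩ + 0.3812|101⟩ + (-0.332 - 0.2205i)|110⟩ + (-0.6332 - 0.4207i)|111⟩

amp(|b₁b₂…⟩) = product of the factor amplitudes for bits b₁, b₂, …; only kets whose every factor amplitude is nonzero survive.
|000⟩: (-0.2794)(0.4482)(0.4643) = -0.05814
|001⟩: (-0.2794)(0.4482)(0.8857) = -0.1109
|010⟩: (-0.2794)(-0.7446 - 0.4947i)(0.4643) = (0.09659 + 0.06418i)
|011⟩: (-0.2794)(-0.7446 - 0.4947i)(0.8857) = (0.1843 + 0.1224i)
|100⟩: (0.9602)(0.4482)(0.4643) = 0.1998
|101⟩: (0.9602)(0.4482)(0.8857) = 0.3812
|110⟩: (0.9602)(-0.7446 - 0.4947i)(0.4643) = (-0.332 - 0.2205i)
|111⟩: (0.9602)(-0.7446 - 0.4947i)(0.8857) = (-0.6332 - 0.4207i)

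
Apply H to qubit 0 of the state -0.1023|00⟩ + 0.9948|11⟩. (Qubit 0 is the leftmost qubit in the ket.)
-0.07234|00⟩ + 0.7034|01⟩ - 0.07234|10⟩ - 0.7034|11⟩

H on qubit 0 mixes each pair of kets that differ only in qubit 0: amplitudes (a, b) of (|…0…⟩, |…1…⟩) become ((a + b)/√2, (a − b)/√2). Kets absent from the input have amplitude 0.
(|00⟩, |10⟩): (a, b) = (-0.1023, 0) → (-0.07234, -0.07234)
(|01⟩, |11⟩): (a, b) = (0, 0.9948) → (0.7034, -0.7034)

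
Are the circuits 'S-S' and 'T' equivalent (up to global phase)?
No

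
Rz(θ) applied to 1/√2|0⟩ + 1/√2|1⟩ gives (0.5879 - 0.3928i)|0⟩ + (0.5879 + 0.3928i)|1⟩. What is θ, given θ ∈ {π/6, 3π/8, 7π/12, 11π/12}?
3π/8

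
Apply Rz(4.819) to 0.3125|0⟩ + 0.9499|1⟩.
(-0.2324 - 0.2089i)|0⟩ + (-0.7065 + 0.6349i)|1⟩

Rz(4.819) = [[e^(−iθ/2), 0], [0, e^(iθ/2)]] with e^(±iθ/2) = cos(θ/2) ± i·sin(θ/2); θ = 4.819, cos(θ/2) ≈ -0.743777, sin(θ/2) ≈ 0.668428.
With a = amp(|0⟩) = 0.3125 and b = amp(|1⟩) = 0.9499:
new amp(|0⟩) = (-0.743777 - 0.668428i)·a = (-0.2324 - 0.2089i)
new amp(|1⟩) = (-0.743777 + 0.668428i)·b = (-0.7065 + 0.6349i)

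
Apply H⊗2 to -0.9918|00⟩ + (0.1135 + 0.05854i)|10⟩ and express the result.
(-0.4392 + 0.02927i)|00⟩ + (-0.4392 + 0.02927i)|01⟩ + (-0.5527 - 0.02927i)|10⟩ + (-0.5527 - 0.02927i)|11⟩

H⊗2 gives amp(|y⟩) = (1/2) Σ_x (−1)^(x·y) amp(|x⟩), where x·y is the number of positions in which both x and y have a 1.
|00⟩: (-0.9918 + (0.1135 + 0.05854i))/2 = (-0.4392 + 0.02927i)
|01⟩: (-0.9918 + (0.1135 + 0.05854i))/2 = (-0.4392 + 0.02927i)
|10⟩: (-0.9918 - (0.1135 + 0.05854i))/2 = (-0.5527 - 0.02927i)
|11⟩: (-0.9918 - (0.1135 + 0.05854i))/2 = (-0.5527 - 0.02927i)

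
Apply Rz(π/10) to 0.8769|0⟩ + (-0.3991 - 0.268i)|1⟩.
(0.8661 - 0.1372i)|0⟩ + (-0.3523 - 0.3271i)|1⟩

Rz(π/10) = [[e^(−iθ/2), 0], [0, e^(iθ/2)]] with e^(±iθ/2) = cos(θ/2) ± i·sin(θ/2); θ = π/10, cos(θ/2) ≈ 0.987688, sin(θ/2) ≈ 0.156434.
With a = amp(|0⟩) = 0.8769 and b = amp(|1⟩) = (-0.3991 - 0.268i):
new amp(|0⟩) = (0.987688 - 0.156434i)·a = (0.8661 - 0.1372i)
new amp(|1⟩) = (0.987688 + 0.156434i)·b = (-0.3523 - 0.3271i)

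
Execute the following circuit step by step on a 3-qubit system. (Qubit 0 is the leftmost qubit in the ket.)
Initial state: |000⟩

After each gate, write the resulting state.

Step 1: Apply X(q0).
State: |100⟩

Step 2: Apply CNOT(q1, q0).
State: |100⟩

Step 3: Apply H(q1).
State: 1/√2|100⟩ + 1/√2|110⟩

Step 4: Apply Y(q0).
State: -(1/√2)i|000⟩ - (1/√2)i|010⟩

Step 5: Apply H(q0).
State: -(1/2)i|000⟩ - (1/2)i|010⟩ - (1/2)i|100⟩ - (1/2)i|110⟩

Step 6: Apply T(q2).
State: -(1/2)i|000⟩ - (1/2)i|010⟩ - (1/2)i|100⟩ - (1/2)i|110⟩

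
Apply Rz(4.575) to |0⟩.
(-0.6569 - 0.754i)|0⟩

Rz(4.575) = [[e^(−iθ/2), 0], [0, e^(iθ/2)]] with e^(±iθ/2) = cos(θ/2) ± i·sin(θ/2); θ = 4.575, cos(θ/2) ≈ -0.656903, sin(θ/2) ≈ 0.753975.
With a = amp(|0⟩) = 1 and b = amp(|1⟩) = 0:
new amp(|0⟩) = (-0.656903 - 0.753975i)·a = (-0.6569 - 0.754i)
new amp(|1⟩) = (-0.656903 + 0.753975i)·b = 0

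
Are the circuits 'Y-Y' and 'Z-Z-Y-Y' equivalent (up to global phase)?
Yes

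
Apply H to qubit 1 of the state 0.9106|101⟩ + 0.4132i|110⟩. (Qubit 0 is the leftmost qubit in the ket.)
0.2922i|100⟩ + 0.6439|101⟩ - 0.2922i|110⟩ + 0.6439|111⟩

H on qubit 1 mixes each pair of kets that differ only in qubit 1: amplitudes (a, b) of (|…0…⟩, |…1…⟩) become ((a + b)/√2, (a − b)/√2). Kets absent from the input have amplitude 0.
(|100⟩, |110⟩): (a, b) = (0, 0.4132i) → (0.2922i, -0.2922i)
(|101⟩, |111⟩): (a, b) = (0.9106, 0) → (0.6439, 0.6439)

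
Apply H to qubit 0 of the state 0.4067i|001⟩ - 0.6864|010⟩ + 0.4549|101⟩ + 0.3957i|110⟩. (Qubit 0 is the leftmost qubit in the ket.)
(0.3217 + 0.2876i)|001⟩ + (-0.4854 + 0.2798i)|010⟩ + (-0.3217 + 0.2876i)|101⟩ + (-0.4854 - 0.2798i)|110⟩

H on qubit 0 mixes each pair of kets that differ only in qubit 0: amplitudes (a, b) of (|…0…⟩, |…1…⟩) become ((a + b)/√2, (a − b)/√2). Kets absent from the input have amplitude 0.
(|001⟩, |101⟩): (a, b) = (0.4067i, 0.4549) → ((0.3217 + 0.2876i), (-0.3217 + 0.2876i))
(|010⟩, |110⟩): (a, b) = (-0.6864, 0.3957i) → ((-0.4854 + 0.2798i), (-0.4854 - 0.2798i))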